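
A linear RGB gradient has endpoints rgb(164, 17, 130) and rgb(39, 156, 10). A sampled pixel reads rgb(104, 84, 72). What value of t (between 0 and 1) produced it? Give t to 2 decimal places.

0.48

Invert the lerp on the G channel (largest span, 139): t = (84 − 17) / (156 − 17) = 67/139 = 0.48201.
Check on R: (104 − 164)/(39 − 164) = 0.48 ✓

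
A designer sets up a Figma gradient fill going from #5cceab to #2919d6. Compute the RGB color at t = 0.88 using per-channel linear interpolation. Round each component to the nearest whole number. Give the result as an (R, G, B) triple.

#5cceab → (92, 206, 171); #2919d6 → (41, 25, 214).
R = 92 + 0.88 × (41 − 92) = 92 + 0.88 × -51 = 47.12 → 47
G = 206 + 0.88 × (25 − 206) = 206 + 0.88 × -181 = 46.72 → 47
B = 171 + 0.88 × (214 − 171) = 171 + 0.88 × 43 = 208.84 → 209

(47, 47, 209)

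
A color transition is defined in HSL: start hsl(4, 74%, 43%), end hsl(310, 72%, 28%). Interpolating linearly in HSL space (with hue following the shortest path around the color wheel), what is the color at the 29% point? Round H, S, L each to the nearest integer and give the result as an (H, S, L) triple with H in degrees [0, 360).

(348, 73, 39)

Hue: 310 − 4 = 306°, but |306| > 180 so the shorter arc goes the other way: Δh = 306 − 360 = -54°.
H = 4 + 0.29 × (-54) = -11.66 → -12 → -12 mod 360 = 348°
S = 74 + 0.29 × (72 − 74) = 73.42 → 73%
L = 43 + 0.29 × (28 − 43) = 38.65 → 39%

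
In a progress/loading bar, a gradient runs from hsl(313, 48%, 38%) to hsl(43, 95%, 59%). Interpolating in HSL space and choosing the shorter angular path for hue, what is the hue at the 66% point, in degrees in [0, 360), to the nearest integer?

Hue: 43 − 313 = -270°, but |-270| > 180 so the shorter arc goes the other way: Δh = -270 + 360 = 90°.
H = 313 + 0.66 × (90) = 372.4 → 372 → 372 mod 360 = 12°

12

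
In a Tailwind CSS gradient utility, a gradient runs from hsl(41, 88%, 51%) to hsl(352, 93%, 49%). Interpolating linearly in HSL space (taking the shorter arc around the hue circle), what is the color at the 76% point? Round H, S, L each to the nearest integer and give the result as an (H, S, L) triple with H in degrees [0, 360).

(4, 92, 49)

Hue: 352 − 41 = 311°, but |311| > 180 so the shorter arc goes the other way: Δh = 311 − 360 = -49°.
H = 41 + 0.76 × (-49) = 3.76 → 4°
S = 88 + 0.76 × (93 − 88) = 91.8 → 92%
L = 51 + 0.76 × (49 − 51) = 49.48 → 49%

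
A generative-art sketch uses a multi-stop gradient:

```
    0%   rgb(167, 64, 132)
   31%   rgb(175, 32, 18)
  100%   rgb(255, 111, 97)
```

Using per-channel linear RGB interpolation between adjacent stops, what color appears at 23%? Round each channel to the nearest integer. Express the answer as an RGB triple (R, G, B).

23% lies between the 0% and 31% stops, so the local fraction is t = (23 − 0)/(31 − 0) = 23/31 ≈ 0.7419.
R = 167 + 0.7419 × (175 − 167) = 172.935 → 173
G = 64 + 0.7419 × (32 − 64) = 40.259 → 40
B = 132 + 0.7419 × (18 − 132) = 47.423 → 47

(173, 40, 47)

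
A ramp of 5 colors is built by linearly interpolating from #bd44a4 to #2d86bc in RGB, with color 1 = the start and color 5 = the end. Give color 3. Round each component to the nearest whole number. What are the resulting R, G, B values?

With 5 swatches and endpoints inclusive, swatch 3 sits at t = (3 − 1)/(5 − 1) = 2/4 ≈ 0.5.
#bd44a4 → (189, 68, 164); #2d86bc → (45, 134, 188).
R = 189 + 0.5 × (45 − 189) = 117 → 117
G = 68 + 0.5 × (134 − 68) = 101 → 101
B = 164 + 0.5 × (188 − 164) = 176 → 176

(117, 101, 176)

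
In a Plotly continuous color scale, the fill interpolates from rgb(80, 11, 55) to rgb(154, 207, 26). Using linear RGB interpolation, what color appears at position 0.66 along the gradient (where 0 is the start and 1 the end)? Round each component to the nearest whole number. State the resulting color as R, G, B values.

(129, 140, 36)

R = 80 + 0.66 × (154 − 80) = 80 + 0.66 × 74 = 128.84 → 129
G = 11 + 0.66 × (207 − 11) = 11 + 0.66 × 196 = 140.36 → 140
B = 55 + 0.66 × (26 − 55) = 55 + 0.66 × -29 = 35.86 → 36
So the blended color is (129, 140, 36), about #818c24.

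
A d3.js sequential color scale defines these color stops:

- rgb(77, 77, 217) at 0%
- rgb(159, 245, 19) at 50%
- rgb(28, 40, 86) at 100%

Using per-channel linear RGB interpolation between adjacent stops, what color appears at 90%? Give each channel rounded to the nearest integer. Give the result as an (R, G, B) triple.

(54, 81, 73)

90% lies between the 50% and 100% stops, so the local fraction is t = (90 − 50)/(100 − 50) = 40/50 ≈ 0.8.
R = 159 + 0.8 × (28 − 159) = 54.2 → 54
G = 245 + 0.8 × (40 − 245) = 81 → 81
B = 19 + 0.8 × (86 − 19) = 72.6 → 73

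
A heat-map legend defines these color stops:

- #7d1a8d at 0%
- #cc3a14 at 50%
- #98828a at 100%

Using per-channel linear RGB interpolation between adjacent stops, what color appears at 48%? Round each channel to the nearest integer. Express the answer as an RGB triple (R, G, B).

(201, 57, 25)

48% lies between the 0% and 50% stops, so the local fraction is t = (48 − 0)/(50 − 0) = 48/50 ≈ 0.96.
#7d1a8d → (125, 26, 141); #cc3a14 → (204, 58, 20).
R = 125 + 0.96 × (204 − 125) = 200.84 → 201
G = 26 + 0.96 × (58 − 26) = 56.72 → 57
B = 141 + 0.96 × (20 − 141) = 24.84 → 25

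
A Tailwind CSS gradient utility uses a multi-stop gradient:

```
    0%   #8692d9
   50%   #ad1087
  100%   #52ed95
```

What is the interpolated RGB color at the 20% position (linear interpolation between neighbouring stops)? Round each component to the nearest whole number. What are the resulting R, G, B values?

20% lies between the 0% and 50% stops, so the local fraction is t = (20 − 0)/(50 − 0) = 20/50 ≈ 0.4.
#8692d9 → (134, 146, 217); #ad1087 → (173, 16, 135).
R = 134 + 0.4 × (173 − 134) = 149.6 → 150
G = 146 + 0.4 × (16 − 146) = 94 → 94
B = 217 + 0.4 × (135 − 217) = 184.2 → 184

(150, 94, 184)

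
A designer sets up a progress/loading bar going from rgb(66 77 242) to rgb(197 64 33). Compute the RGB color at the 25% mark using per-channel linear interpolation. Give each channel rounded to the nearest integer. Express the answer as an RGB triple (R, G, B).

25% corresponds to t = 0.25.
R = 66 + 0.25 × (197 − 66) = 66 + 0.25 × 131 = 98.75 → 99
G = 77 + 0.25 × (64 − 77) = 77 + 0.25 × -13 = 73.75 → 74
B = 242 + 0.25 × (33 − 242) = 242 + 0.25 × -209 = 189.75 → 190
So the blended color is (99, 74, 190), about #634abe.

(99, 74, 190)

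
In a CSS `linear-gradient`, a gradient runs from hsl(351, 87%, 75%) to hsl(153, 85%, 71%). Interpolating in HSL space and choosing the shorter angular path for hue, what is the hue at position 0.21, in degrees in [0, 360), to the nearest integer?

Hue: 153 − 351 = -198°, but |-198| > 180 so the shorter arc goes the other way: Δh = -198 + 360 = 162°.
H = 351 + 0.21 × (162) = 385.02 → 385 → 385 mod 360 = 25°

25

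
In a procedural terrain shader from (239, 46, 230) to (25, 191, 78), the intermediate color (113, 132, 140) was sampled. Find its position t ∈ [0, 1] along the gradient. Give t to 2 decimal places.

Invert the lerp on the R channel (largest span, 214): t = (113 − 239) / (25 − 239) = -126/-214 = 0.58879.
Check on G: (132 − 46)/(191 − 46) = 0.5931 ✓

0.59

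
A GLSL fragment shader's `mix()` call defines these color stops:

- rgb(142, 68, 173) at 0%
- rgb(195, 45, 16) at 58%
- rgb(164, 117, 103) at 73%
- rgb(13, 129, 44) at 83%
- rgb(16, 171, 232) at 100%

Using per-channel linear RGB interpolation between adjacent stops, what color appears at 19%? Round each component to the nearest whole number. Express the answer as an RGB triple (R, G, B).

(159, 60, 122)

19% lies between the 0% and 58% stops, so the local fraction is t = (19 − 0)/(58 − 0) = 19/58 ≈ 0.3276.
R = 142 + 0.3276 × (195 − 142) = 159.363 → 159
G = 68 + 0.3276 × (45 − 68) = 60.465 → 60
B = 173 + 0.3276 × (16 − 173) = 121.567 → 122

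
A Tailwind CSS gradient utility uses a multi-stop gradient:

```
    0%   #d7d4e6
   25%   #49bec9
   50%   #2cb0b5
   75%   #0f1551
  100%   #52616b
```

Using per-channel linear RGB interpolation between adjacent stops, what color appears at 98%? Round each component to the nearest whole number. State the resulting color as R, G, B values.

(77, 91, 105)

98% lies between the 75% and 100% stops, so the local fraction is t = (98 − 75)/(100 − 75) = 23/25 ≈ 0.92.
#0f1551 → (15, 21, 81); #52616b → (82, 97, 107).
R = 15 + 0.92 × (82 − 15) = 76.64 → 77
G = 21 + 0.92 × (97 − 21) = 90.92 → 91
B = 81 + 0.92 × (107 − 81) = 104.92 → 105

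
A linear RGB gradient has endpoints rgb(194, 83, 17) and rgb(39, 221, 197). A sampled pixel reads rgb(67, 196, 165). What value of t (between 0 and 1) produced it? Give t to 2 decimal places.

0.82

Invert the lerp on the B channel (largest span, 180): t = (165 − 17) / (197 − 17) = 148/180 = 0.82222.
Check on R: (67 − 194)/(39 − 194) = 0.8194 ✓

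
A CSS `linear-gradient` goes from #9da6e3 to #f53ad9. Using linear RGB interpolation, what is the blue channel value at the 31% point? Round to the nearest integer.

224

B₁ = 227 (from #9da6e3), B₂ = 217 (from #f53ad9).
B = 227 + 0.31 × (217 − 227) = 223.9 → 224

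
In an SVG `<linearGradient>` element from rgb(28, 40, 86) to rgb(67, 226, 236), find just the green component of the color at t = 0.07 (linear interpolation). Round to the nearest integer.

G = 40 + 0.07 × (226 − 40) = 53.02 → 53

53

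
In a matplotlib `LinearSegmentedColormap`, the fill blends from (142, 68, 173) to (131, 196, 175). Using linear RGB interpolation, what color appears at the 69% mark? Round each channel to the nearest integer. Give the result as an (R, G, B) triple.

69% corresponds to t = 0.69.
R = 142 + 0.69 × (131 − 142) = 142 + 0.69 × -11 = 134.41 → 134
G = 68 + 0.69 × (196 − 68) = 68 + 0.69 × 128 = 156.32 → 156
B = 173 + 0.69 × (175 − 173) = 173 + 0.69 × 2 = 174.38 → 174
So the blended color is (134, 156, 174), about #869cae.

(134, 156, 174)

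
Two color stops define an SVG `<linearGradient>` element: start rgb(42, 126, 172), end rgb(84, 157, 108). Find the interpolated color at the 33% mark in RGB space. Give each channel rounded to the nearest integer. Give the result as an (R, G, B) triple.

33% corresponds to t = 0.33.
R = 42 + 0.33 × (84 − 42) = 42 + 0.33 × 42 = 55.86 → 56
G = 126 + 0.33 × (157 − 126) = 126 + 0.33 × 31 = 136.23 → 136
B = 172 + 0.33 × (108 − 172) = 172 + 0.33 × -64 = 150.88 → 151
So the blended color is (56, 136, 151), about #388897.

(56, 136, 151)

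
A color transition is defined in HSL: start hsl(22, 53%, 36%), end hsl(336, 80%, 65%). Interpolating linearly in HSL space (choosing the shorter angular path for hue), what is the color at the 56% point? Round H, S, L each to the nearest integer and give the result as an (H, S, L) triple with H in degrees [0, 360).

Hue: 336 − 22 = 314°, but |314| > 180 so the shorter arc goes the other way: Δh = 314 − 360 = -46°.
H = 22 + 0.56 × (-46) = -3.76 → -4 → -4 mod 360 = 356°
S = 53 + 0.56 × (80 − 53) = 68.12 → 68%
L = 36 + 0.56 × (65 − 36) = 52.24 → 52%

(356, 68, 52)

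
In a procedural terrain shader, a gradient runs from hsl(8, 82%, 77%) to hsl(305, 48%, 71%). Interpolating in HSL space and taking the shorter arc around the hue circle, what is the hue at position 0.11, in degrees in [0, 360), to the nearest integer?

1

Hue: 305 − 8 = 297°, but |297| > 180 so the shorter arc goes the other way: Δh = 297 − 360 = -63°.
H = 8 + 0.11 × (-63) = 1.07 → 1°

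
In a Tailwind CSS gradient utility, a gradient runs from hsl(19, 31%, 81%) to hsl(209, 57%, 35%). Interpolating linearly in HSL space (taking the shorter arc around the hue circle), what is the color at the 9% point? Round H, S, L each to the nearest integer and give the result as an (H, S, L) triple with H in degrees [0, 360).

(4, 33, 77)

Hue: 209 − 19 = 190°, but |190| > 180 so the shorter arc goes the other way: Δh = 190 − 360 = -170°.
H = 19 + 0.09 × (-170) = 3.7 → 4°
S = 31 + 0.09 × (57 − 31) = 33.34 → 33%
L = 81 + 0.09 × (35 − 81) = 76.86 → 77%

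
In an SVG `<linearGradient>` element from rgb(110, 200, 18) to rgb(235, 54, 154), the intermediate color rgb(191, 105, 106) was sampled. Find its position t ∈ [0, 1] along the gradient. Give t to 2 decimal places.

Invert the lerp on the G channel (largest span, 146): t = (105 − 200) / (54 − 200) = -95/-146 = 0.65068.
Check on R: (191 − 110)/(235 − 110) = 0.648 ✓

0.65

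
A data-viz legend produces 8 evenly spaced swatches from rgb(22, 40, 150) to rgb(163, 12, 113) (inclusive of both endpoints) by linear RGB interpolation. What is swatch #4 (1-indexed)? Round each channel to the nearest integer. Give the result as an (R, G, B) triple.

With 8 swatches and endpoints inclusive, swatch 4 sits at t = (4 − 1)/(8 − 1) = 3/7 ≈ 0.4286.
R = 22 + 0.4286 × (163 − 22) = 82.433 → 82
G = 40 + 0.4286 × (12 − 40) = 27.999 → 28
B = 150 + 0.4286 × (113 − 150) = 134.142 → 134

(82, 28, 134)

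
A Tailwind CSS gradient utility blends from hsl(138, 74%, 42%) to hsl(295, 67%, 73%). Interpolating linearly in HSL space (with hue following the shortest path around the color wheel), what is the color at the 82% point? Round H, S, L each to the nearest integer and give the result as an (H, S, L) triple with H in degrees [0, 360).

(267, 68, 67)

Hue arc: Δh = 295 − 138 = 157° (|Δh| ≤ 180, already the shorter path).
H = 138 + 0.82 × (157) = 266.74 → 267°
S = 74 + 0.82 × (67 − 74) = 68.26 → 68%
L = 42 + 0.82 × (73 − 42) = 67.42 → 67%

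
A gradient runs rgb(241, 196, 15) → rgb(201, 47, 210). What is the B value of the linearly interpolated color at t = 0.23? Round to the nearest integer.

B = 15 + 0.23 × (210 − 15) = 59.85 → 60

60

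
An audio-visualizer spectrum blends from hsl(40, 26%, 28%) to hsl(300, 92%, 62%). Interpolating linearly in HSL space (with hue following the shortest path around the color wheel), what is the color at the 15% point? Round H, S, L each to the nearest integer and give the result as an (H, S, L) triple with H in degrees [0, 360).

(25, 36, 33)

Hue: 300 − 40 = 260°, but |260| > 180 so the shorter arc goes the other way: Δh = 260 − 360 = -100°.
H = 40 + 0.15 × (-100) = 25 → 25°
S = 26 + 0.15 × (92 − 26) = 35.9 → 36%
L = 28 + 0.15 × (62 − 28) = 33.1 → 33%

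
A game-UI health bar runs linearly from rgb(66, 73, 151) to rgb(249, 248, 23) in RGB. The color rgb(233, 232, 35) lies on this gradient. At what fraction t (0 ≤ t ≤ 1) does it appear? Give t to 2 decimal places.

0.91

Invert the lerp on the R channel (largest span, 183): t = (233 − 66) / (249 − 66) = 167/183 = 0.91257.
Check on G: (232 − 73)/(248 − 73) = 0.9086 ✓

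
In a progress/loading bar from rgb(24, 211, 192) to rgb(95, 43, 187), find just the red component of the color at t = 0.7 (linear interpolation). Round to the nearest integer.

74

R = 24 + 0.7 × (95 − 24) = 73.7 → 74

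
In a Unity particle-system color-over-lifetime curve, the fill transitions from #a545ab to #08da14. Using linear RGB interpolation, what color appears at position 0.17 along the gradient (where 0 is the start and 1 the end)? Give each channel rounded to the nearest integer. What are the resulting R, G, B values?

(138, 94, 145)

#a545ab → (165, 69, 171); #08da14 → (8, 218, 20).
R = 165 + 0.17 × (8 − 165) = 165 + 0.17 × -157 = 138.31 → 138
G = 69 + 0.17 × (218 − 69) = 69 + 0.17 × 149 = 94.33 → 94
B = 171 + 0.17 × (20 − 171) = 171 + 0.17 × -151 = 145.33 → 145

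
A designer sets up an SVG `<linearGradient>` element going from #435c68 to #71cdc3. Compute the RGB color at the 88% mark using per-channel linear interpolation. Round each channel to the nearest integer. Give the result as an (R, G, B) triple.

(107, 191, 184)

#435c68 → (67, 92, 104); #71cdc3 → (113, 205, 195).
88% corresponds to t = 0.88.
R = 67 + 0.88 × (113 − 67) = 67 + 0.88 × 46 = 107.48 → 107
G = 92 + 0.88 × (205 − 92) = 92 + 0.88 × 113 = 191.44 → 191
B = 104 + 0.88 × (195 − 104) = 104 + 0.88 × 91 = 184.08 → 184
So the blended color is (107, 191, 184), about #6bbfb8.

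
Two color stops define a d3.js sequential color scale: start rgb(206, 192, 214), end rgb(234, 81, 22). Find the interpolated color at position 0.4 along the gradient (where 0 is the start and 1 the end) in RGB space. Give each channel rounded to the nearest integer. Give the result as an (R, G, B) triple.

R = 206 + 0.4 × (234 − 206) = 206 + 0.4 × 28 = 217.2 → 217
G = 192 + 0.4 × (81 − 192) = 192 + 0.4 × -111 = 147.6 → 148
B = 214 + 0.4 × (22 − 214) = 214 + 0.4 × -192 = 137.2 → 137

(217, 148, 137)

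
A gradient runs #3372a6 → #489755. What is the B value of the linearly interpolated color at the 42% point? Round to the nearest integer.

132

B₁ = 166 (from #3372a6), B₂ = 85 (from #489755).
B = 166 + 0.42 × (85 − 166) = 131.98 → 132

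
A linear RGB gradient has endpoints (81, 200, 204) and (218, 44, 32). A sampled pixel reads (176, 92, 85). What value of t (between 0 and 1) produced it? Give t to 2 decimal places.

0.69

Invert the lerp on the B channel (largest span, 172): t = (85 − 204) / (32 − 204) = -119/-172 = 0.69186.
Check on R: (176 − 81)/(218 − 81) = 0.6934 ✓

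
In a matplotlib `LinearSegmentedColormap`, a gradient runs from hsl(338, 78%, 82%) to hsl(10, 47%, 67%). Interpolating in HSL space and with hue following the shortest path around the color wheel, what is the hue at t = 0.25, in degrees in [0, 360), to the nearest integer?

Hue: 10 − 338 = -328°, but |-328| > 180 so the shorter arc goes the other way: Δh = -328 + 360 = 32°.
H = 338 + 0.25 × (32) = 346 → 346°

346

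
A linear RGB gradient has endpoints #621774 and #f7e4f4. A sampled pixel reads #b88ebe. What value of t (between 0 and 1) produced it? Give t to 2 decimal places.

0.58

Invert the lerp on the G channel (largest span, 205): t = (142 − 23) / (228 − 23) = 119/205 = 0.58049.
Check on R: (184 − 98)/(247 − 98) = 0.5772 ✓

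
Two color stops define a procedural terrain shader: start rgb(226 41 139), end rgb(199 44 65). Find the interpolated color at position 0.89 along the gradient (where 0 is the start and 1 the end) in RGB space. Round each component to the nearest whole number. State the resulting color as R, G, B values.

(202, 44, 73)

R = 226 + 0.89 × (199 − 226) = 226 + 0.89 × -27 = 201.97 → 202
G = 41 + 0.89 × (44 − 41) = 41 + 0.89 × 3 = 43.67 → 44
B = 139 + 0.89 × (65 − 139) = 139 + 0.89 × -74 = 73.14 → 73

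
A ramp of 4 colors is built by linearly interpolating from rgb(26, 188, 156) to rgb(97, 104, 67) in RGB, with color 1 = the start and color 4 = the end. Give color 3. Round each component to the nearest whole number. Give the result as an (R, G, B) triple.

With 4 swatches and endpoints inclusive, swatch 3 sits at t = (3 − 1)/(4 − 1) = 2/3 ≈ 0.6667.
R = 26 + 0.6667 × (97 − 26) = 73.336 → 73
G = 188 + 0.6667 × (104 − 188) = 131.997 → 132
B = 156 + 0.6667 × (67 − 156) = 96.664 → 97

(73, 132, 97)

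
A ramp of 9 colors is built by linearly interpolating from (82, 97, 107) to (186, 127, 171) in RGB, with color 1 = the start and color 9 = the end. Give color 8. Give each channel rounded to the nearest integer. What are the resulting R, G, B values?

With 9 swatches and endpoints inclusive, swatch 8 sits at t = (8 − 1)/(9 − 1) = 7/8 ≈ 0.875.
R = 82 + 0.875 × (186 − 82) = 173 → 173
G = 97 + 0.875 × (127 − 97) = 123.25 → 123
B = 107 + 0.875 × (171 − 107) = 163 → 163

(173, 123, 163)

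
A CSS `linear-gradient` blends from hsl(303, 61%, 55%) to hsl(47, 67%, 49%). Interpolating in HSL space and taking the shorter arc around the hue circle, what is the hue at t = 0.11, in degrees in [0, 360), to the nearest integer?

314

Hue: 47 − 303 = -256°, but |-256| > 180 so the shorter arc goes the other way: Δh = -256 + 360 = 104°.
H = 303 + 0.11 × (104) = 314.44 → 314°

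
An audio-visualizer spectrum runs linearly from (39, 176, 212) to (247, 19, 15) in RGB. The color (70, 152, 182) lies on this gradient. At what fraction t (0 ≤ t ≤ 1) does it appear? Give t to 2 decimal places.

Invert the lerp on the R channel (largest span, 208): t = (70 − 39) / (247 − 39) = 31/208 = 0.14904.
Check on G: (152 − 176)/(19 − 176) = 0.1529 ✓

0.15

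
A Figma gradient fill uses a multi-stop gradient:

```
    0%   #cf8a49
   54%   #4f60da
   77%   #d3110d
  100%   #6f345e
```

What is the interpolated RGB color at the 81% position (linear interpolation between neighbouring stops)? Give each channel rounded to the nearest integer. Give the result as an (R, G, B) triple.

(194, 23, 27)

81% lies between the 77% and 100% stops, so the local fraction is t = (81 − 77)/(100 − 77) = 4/23 ≈ 0.1739.
#d3110d → (211, 17, 13); #6f345e → (111, 52, 94).
R = 211 + 0.1739 × (111 − 211) = 193.61 → 194
G = 17 + 0.1739 × (52 − 17) = 23.087 → 23
B = 13 + 0.1739 × (94 − 13) = 27.086 → 27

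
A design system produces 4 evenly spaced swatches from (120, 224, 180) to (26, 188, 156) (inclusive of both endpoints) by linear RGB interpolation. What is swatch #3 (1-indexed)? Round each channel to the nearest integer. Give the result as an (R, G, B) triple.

With 4 swatches and endpoints inclusive, swatch 3 sits at t = (3 − 1)/(4 − 1) = 2/3 ≈ 0.6667.
R = 120 + 0.6667 × (26 − 120) = 57.33 → 57
G = 224 + 0.6667 × (188 − 224) = 199.999 → 200
B = 180 + 0.6667 × (156 − 180) = 163.999 → 164

(57, 200, 164)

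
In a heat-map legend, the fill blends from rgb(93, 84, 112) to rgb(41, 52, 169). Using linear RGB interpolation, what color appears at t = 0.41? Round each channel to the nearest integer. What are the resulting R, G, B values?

(72, 71, 135)

R = 93 + 0.41 × (41 − 93) = 93 + 0.41 × -52 = 71.68 → 72
G = 84 + 0.41 × (52 − 84) = 84 + 0.41 × -32 = 70.88 → 71
B = 112 + 0.41 × (169 − 112) = 112 + 0.41 × 57 = 135.37 → 135
So the blended color is (72, 71, 135), about #484787.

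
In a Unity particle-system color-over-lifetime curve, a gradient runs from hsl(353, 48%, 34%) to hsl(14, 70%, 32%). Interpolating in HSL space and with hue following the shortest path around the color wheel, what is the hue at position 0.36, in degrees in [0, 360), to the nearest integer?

1

Hue: 14 − 353 = -339°, but |-339| > 180 so the shorter arc goes the other way: Δh = -339 + 360 = 21°.
H = 353 + 0.36 × (21) = 360.56 → 361 → 361 mod 360 = 1°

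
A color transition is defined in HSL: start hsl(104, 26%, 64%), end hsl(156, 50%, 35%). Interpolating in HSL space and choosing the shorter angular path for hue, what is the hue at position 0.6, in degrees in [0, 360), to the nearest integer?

Hue arc: Δh = 156 − 104 = 52° (|Δh| ≤ 180, already the shorter path).
H = 104 + 0.6 × (52) = 135.2 → 135°

135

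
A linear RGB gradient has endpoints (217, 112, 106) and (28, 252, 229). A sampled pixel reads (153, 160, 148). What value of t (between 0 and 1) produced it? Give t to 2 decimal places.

Invert the lerp on the R channel (largest span, 189): t = (153 − 217) / (28 − 217) = -64/-189 = 0.33862.
Check on G: (160 − 112)/(252 − 112) = 0.3429 ✓

0.34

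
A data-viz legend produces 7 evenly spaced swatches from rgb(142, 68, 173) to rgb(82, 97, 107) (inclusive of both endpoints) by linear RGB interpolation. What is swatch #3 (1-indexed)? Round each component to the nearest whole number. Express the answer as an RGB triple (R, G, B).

(122, 78, 151)

With 7 swatches and endpoints inclusive, swatch 3 sits at t = (3 − 1)/(7 − 1) = 2/6 ≈ 0.3333.
R = 142 + 0.3333 × (82 − 142) = 122.002 → 122
G = 68 + 0.3333 × (97 − 68) = 77.666 → 78
B = 173 + 0.3333 × (107 − 173) = 151.002 → 151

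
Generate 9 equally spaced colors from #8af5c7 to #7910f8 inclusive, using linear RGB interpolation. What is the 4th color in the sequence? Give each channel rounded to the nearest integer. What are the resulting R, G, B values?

(132, 159, 217)

With 9 swatches and endpoints inclusive, swatch 4 sits at t = (4 − 1)/(9 − 1) = 3/8 ≈ 0.375.
#8af5c7 → (138, 245, 199); #7910f8 → (121, 16, 248).
R = 138 + 0.375 × (121 − 138) = 131.625 → 132
G = 245 + 0.375 × (16 − 245) = 159.125 → 159
B = 199 + 0.375 × (248 − 199) = 217.375 → 217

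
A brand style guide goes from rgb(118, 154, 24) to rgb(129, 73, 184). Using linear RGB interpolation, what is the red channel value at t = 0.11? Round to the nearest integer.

R = 118 + 0.11 × (129 − 118) = 119.21 → 119

119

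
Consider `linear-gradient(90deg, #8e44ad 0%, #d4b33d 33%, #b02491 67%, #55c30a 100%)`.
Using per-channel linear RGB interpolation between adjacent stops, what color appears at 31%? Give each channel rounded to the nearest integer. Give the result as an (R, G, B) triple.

31% lies between the 0% and 33% stops, so the local fraction is t = (31 − 0)/(33 − 0) = 31/33 ≈ 0.9394.
#8e44ad → (142, 68, 173); #d4b33d → (212, 179, 61).
R = 142 + 0.9394 × (212 − 142) = 207.758 → 208
G = 68 + 0.9394 × (179 − 68) = 172.273 → 172
B = 173 + 0.9394 × (61 − 173) = 67.787 → 68

(208, 172, 68)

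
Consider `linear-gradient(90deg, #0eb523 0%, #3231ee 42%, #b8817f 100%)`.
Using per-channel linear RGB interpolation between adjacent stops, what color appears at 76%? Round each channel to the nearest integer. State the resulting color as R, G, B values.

76% lies between the 42% and 100% stops, so the local fraction is t = (76 − 42)/(100 − 42) = 34/58 ≈ 0.5862.
#3231ee → (50, 49, 238); #b8817f → (184, 129, 127).
R = 50 + 0.5862 × (184 − 50) = 128.551 → 129
G = 49 + 0.5862 × (129 − 49) = 95.896 → 96
B = 238 + 0.5862 × (127 − 238) = 172.932 → 173

(129, 96, 173)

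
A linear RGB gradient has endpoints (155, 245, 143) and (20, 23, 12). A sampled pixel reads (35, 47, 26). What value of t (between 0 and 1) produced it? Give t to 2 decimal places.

Invert the lerp on the G channel (largest span, 222): t = (47 − 245) / (23 − 245) = -198/-222 = 0.89189.
Check on R: (35 − 155)/(20 − 155) = 0.8889 ✓

0.89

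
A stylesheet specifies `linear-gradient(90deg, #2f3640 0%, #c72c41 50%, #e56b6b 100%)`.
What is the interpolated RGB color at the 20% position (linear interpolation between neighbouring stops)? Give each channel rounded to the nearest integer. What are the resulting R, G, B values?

20% lies between the 0% and 50% stops, so the local fraction is t = (20 − 0)/(50 − 0) = 20/50 ≈ 0.4.
#2f3640 → (47, 54, 64); #c72c41 → (199, 44, 65).
R = 47 + 0.4 × (199 − 47) = 107.8 → 108
G = 54 + 0.4 × (44 − 54) = 50 → 50
B = 64 + 0.4 × (65 − 64) = 64.4 → 64

(108, 50, 64)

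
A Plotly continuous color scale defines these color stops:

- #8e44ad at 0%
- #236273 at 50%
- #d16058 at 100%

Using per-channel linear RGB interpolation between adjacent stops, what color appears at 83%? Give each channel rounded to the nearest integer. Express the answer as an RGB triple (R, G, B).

83% lies between the 50% and 100% stops, so the local fraction is t = (83 − 50)/(100 − 50) = 33/50 ≈ 0.66.
#236273 → (35, 98, 115); #d16058 → (209, 96, 88).
R = 35 + 0.66 × (209 − 35) = 149.84 → 150
G = 98 + 0.66 × (96 − 98) = 96.68 → 97
B = 115 + 0.66 × (88 − 115) = 97.18 → 97

(150, 97, 97)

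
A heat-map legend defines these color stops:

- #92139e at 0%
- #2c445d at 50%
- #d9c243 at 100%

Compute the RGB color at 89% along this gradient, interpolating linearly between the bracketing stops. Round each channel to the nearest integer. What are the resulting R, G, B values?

89% lies between the 50% and 100% stops, so the local fraction is t = (89 − 50)/(100 − 50) = 39/50 ≈ 0.78.
#2c445d → (44, 68, 93); #d9c243 → (217, 194, 67).
R = 44 + 0.78 × (217 − 44) = 178.94 → 179
G = 68 + 0.78 × (194 − 68) = 166.28 → 166
B = 93 + 0.78 × (67 − 93) = 72.72 → 73

(179, 166, 73)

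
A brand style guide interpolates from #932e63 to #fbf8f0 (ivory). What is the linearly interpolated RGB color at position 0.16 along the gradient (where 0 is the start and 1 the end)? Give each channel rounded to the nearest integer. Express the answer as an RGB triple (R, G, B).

#932e63 → (147, 46, 99); #fbf8f0 → (251, 248, 240).
R = 147 + 0.16 × (251 − 147) = 147 + 0.16 × 104 = 163.64 → 164
G = 46 + 0.16 × (248 − 46) = 46 + 0.16 × 202 = 78.32 → 78
B = 99 + 0.16 × (240 − 99) = 99 + 0.16 × 141 = 121.56 → 122

(164, 78, 122)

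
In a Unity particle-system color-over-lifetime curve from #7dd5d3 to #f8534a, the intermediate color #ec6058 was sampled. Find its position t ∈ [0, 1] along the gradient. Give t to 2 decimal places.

Invert the lerp on the B channel (largest span, 137): t = (88 − 211) / (74 − 211) = -123/-137 = 0.89781.
Check on R: (236 − 125)/(248 − 125) = 0.9024 ✓

0.90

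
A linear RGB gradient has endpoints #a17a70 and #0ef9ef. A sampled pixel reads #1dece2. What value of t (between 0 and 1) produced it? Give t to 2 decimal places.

0.90

Invert the lerp on the R channel (largest span, 147): t = (29 − 161) / (14 − 161) = -132/-147 = 0.89796.
Check on G: (236 − 122)/(249 − 122) = 0.8976 ✓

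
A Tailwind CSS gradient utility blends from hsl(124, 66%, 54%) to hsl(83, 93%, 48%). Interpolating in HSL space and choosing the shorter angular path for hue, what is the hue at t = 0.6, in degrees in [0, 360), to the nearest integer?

Hue arc: Δh = 83 − 124 = -41° (|Δh| ≤ 180, already the shorter path).
H = 124 + 0.6 × (-41) = 99.4 → 99°

99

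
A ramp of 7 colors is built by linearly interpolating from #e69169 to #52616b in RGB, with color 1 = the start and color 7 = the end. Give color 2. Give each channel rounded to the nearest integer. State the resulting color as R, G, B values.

(205, 137, 105)

With 7 swatches and endpoints inclusive, swatch 2 sits at t = (2 − 1)/(7 − 1) = 1/6 ≈ 0.1667.
#e69169 → (230, 145, 105); #52616b → (82, 97, 107).
R = 230 + 0.1667 × (82 − 230) = 205.328 → 205
G = 145 + 0.1667 × (97 − 145) = 136.998 → 137
B = 105 + 0.1667 × (107 − 105) = 105.333 → 105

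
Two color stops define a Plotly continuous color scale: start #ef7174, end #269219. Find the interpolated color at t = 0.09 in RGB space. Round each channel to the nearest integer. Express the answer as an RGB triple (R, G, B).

(221, 116, 108)

#ef7174 → (239, 113, 116); #269219 → (38, 146, 25).
R = 239 + 0.09 × (38 − 239) = 239 + 0.09 × -201 = 220.91 → 221
G = 113 + 0.09 × (146 − 113) = 113 + 0.09 × 33 = 115.97 → 116
B = 116 + 0.09 × (25 − 116) = 116 + 0.09 × -91 = 107.81 → 108
So the blended color is (221, 116, 108), about #dd746c.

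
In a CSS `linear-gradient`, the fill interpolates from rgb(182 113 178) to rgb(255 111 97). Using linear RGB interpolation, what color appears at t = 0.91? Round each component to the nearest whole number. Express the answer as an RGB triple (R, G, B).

R = 182 + 0.91 × (255 − 182) = 182 + 0.91 × 73 = 248.43 → 248
G = 113 + 0.91 × (111 − 113) = 113 + 0.91 × -2 = 111.18 → 111
B = 178 + 0.91 × (97 − 178) = 178 + 0.91 × -81 = 104.29 → 104

(248, 111, 104)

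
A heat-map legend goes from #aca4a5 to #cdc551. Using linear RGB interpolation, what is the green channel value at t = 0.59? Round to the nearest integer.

G₁ = 164 (from #aca4a5), G₂ = 197 (from #cdc551).
G = 164 + 0.59 × (197 − 164) = 183.47 → 183

183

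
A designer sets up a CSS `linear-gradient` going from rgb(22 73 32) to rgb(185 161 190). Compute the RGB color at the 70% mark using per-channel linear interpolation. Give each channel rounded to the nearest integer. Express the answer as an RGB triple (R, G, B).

(136, 135, 143)

70% corresponds to t = 0.7.
R = 22 + 0.7 × (185 − 22) = 22 + 0.7 × 163 = 136.1 → 136
G = 73 + 0.7 × (161 − 73) = 73 + 0.7 × 88 = 134.6 → 135
B = 32 + 0.7 × (190 − 32) = 32 + 0.7 × 158 = 142.6 → 143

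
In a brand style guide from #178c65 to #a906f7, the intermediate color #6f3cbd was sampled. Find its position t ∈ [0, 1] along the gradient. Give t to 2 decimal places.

0.60

Invert the lerp on the R channel (largest span, 146): t = (111 − 23) / (169 − 23) = 88/146 = 0.60274.
Check on G: (60 − 140)/(6 − 140) = 0.597 ✓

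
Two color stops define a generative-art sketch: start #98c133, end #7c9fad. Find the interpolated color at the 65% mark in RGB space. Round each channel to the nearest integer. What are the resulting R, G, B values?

#98c133 → (152, 193, 51); #7c9fad → (124, 159, 173).
65% corresponds to t = 0.65.
R = 152 + 0.65 × (124 − 152) = 152 + 0.65 × -28 = 133.8 → 134
G = 193 + 0.65 × (159 − 193) = 193 + 0.65 × -34 = 170.9 → 171
B = 51 + 0.65 × (173 − 51) = 51 + 0.65 × 122 = 130.3 → 130
So the blended color is (134, 171, 130), about #86ab82.

(134, 171, 130)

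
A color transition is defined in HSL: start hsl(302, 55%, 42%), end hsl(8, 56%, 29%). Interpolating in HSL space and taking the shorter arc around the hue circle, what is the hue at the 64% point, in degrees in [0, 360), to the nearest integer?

344

Hue: 8 − 302 = -294°, but |-294| > 180 so the shorter arc goes the other way: Δh = -294 + 360 = 66°.
H = 302 + 0.64 × (66) = 344.24 → 344°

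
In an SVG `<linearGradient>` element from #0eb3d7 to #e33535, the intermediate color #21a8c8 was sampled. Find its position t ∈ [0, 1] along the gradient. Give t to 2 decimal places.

0.09

Invert the lerp on the R channel (largest span, 213): t = (33 − 14) / (227 − 14) = 19/213 = 0.089202.
Check on G: (168 − 179)/(53 − 179) = 0.0873 ✓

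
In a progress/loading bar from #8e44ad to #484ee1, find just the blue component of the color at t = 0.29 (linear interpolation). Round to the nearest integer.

188

B₁ = 173 (from #8e44ad), B₂ = 225 (from #484ee1).
B = 173 + 0.29 × (225 − 173) = 188.08 → 188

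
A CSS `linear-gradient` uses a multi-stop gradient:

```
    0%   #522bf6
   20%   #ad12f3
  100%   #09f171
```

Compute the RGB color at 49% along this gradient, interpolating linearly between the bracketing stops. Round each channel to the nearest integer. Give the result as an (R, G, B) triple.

(114, 99, 196)

49% lies between the 20% and 100% stops, so the local fraction is t = (49 − 20)/(100 − 20) = 29/80 ≈ 0.3625.
#ad12f3 → (173, 18, 243); #09f171 → (9, 241, 113).
R = 173 + 0.3625 × (9 − 173) = 113.55 → 114
G = 18 + 0.3625 × (241 − 18) = 98.837 → 99
B = 243 + 0.3625 × (113 − 243) = 195.875 → 196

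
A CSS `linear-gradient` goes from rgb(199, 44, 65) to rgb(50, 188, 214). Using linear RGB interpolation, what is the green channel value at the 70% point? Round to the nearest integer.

145

G = 44 + 0.7 × (188 − 44) = 144.8 → 145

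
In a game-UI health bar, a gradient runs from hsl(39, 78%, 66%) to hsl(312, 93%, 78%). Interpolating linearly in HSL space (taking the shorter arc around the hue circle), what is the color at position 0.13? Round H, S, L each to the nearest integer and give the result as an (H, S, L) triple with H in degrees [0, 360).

(28, 80, 68)

Hue: 312 − 39 = 273°, but |273| > 180 so the shorter arc goes the other way: Δh = 273 − 360 = -87°.
H = 39 + 0.13 × (-87) = 27.69 → 28°
S = 78 + 0.13 × (93 − 78) = 79.95 → 80%
L = 66 + 0.13 × (78 − 66) = 67.56 → 68%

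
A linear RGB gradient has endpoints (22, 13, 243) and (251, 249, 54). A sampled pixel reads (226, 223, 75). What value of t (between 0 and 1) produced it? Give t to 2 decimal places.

Invert the lerp on the G channel (largest span, 236): t = (223 − 13) / (249 − 13) = 210/236 = 0.88983.
Check on R: (226 − 22)/(251 − 22) = 0.8908 ✓

0.89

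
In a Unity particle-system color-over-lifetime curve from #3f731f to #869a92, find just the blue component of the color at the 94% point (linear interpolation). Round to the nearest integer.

B₁ = 31 (from #3f731f), B₂ = 146 (from #869a92).
B = 31 + 0.94 × (146 − 31) = 139.1 → 139

139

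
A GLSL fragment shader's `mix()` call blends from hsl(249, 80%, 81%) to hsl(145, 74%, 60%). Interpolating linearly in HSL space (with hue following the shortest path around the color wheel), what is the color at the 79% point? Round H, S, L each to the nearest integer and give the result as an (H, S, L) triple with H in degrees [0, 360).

Hue arc: Δh = 145 − 249 = -104° (|Δh| ≤ 180, already the shorter path).
H = 249 + 0.79 × (-104) = 166.84 → 167°
S = 80 + 0.79 × (74 − 80) = 75.26 → 75%
L = 81 + 0.79 × (60 − 81) = 64.41 → 64%

(167, 75, 64)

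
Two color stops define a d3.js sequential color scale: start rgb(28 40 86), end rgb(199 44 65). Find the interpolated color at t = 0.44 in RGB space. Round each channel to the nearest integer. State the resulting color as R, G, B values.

(103, 42, 77)

R = 28 + 0.44 × (199 − 28) = 28 + 0.44 × 171 = 103.24 → 103
G = 40 + 0.44 × (44 − 40) = 40 + 0.44 × 4 = 41.76 → 42
B = 86 + 0.44 × (65 − 86) = 86 + 0.44 × -21 = 76.76 → 77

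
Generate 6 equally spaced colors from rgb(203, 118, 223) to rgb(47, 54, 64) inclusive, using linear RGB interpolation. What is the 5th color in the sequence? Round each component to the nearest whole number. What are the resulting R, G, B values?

With 6 swatches and endpoints inclusive, swatch 5 sits at t = (5 − 1)/(6 − 1) = 4/5 ≈ 0.8.
R = 203 + 0.8 × (47 − 203) = 78.2 → 78
G = 118 + 0.8 × (54 − 118) = 66.8 → 67
B = 223 + 0.8 × (64 − 223) = 95.8 → 96

(78, 67, 96)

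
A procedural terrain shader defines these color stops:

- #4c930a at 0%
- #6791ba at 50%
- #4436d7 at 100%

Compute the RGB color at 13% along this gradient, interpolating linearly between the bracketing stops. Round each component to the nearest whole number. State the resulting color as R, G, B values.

13% lies between the 0% and 50% stops, so the local fraction is t = (13 − 0)/(50 − 0) = 13/50 ≈ 0.26.
#4c930a → (76, 147, 10); #6791ba → (103, 145, 186).
R = 76 + 0.26 × (103 − 76) = 83.02 → 83
G = 147 + 0.26 × (145 − 147) = 146.48 → 146
B = 10 + 0.26 × (186 − 10) = 55.76 → 56

(83, 146, 56)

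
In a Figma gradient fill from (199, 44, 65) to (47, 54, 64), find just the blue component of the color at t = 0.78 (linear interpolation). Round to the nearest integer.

B = 65 + 0.78 × (64 − 65) = 64.22 → 64

64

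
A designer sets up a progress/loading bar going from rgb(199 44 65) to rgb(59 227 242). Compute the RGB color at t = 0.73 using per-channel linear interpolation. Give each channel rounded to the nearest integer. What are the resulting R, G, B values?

R = 199 + 0.73 × (59 − 199) = 199 + 0.73 × -140 = 96.8 → 97
G = 44 + 0.73 × (227 − 44) = 44 + 0.73 × 183 = 177.59 → 178
B = 65 + 0.73 × (242 − 65) = 65 + 0.73 × 177 = 194.21 → 194

(97, 178, 194)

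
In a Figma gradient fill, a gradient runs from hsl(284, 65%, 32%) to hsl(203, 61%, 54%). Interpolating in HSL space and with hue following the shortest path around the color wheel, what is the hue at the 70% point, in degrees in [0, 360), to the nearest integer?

Hue arc: Δh = 203 − 284 = -81° (|Δh| ≤ 180, already the shorter path).
H = 284 + 0.7 × (-81) = 227.3 → 227°

227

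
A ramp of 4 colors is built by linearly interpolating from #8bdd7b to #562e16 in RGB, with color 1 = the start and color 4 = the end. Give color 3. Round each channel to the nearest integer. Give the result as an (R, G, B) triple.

With 4 swatches and endpoints inclusive, swatch 3 sits at t = (3 − 1)/(4 − 1) = 2/3 ≈ 0.6667.
#8bdd7b → (139, 221, 123); #562e16 → (86, 46, 22).
R = 139 + 0.6667 × (86 − 139) = 103.665 → 104
G = 221 + 0.6667 × (46 − 221) = 104.328 → 104
B = 123 + 0.6667 × (22 − 123) = 55.663 → 56

(104, 104, 56)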